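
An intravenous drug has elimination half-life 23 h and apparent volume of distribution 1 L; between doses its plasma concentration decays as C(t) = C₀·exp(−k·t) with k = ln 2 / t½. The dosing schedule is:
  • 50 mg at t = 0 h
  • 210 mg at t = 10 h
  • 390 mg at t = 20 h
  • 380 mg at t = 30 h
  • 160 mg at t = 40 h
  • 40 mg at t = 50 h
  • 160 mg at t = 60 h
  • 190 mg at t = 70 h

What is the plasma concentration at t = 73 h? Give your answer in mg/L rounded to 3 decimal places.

580.835 mg/L

k = ln 2 / 23 = 0.03014 per h
Dose 1 (50 mg at t=0 h): 50·exp(−0.03014·73) = 5.540 mg/L
Dose 2 (210 mg at t=10 h): 210·exp(−0.03014·63) = 31.453 mg/L
Dose 3 (390 mg at t=20 h): 390·exp(−0.03014·53) = 78.956 mg/L
Dose 4 (380 mg at t=30 h): 380·exp(−0.03014·43) = 103.989 mg/L
Dose 5 (160 mg at t=40 h): 160·exp(−0.03014·33) = 59.184 mg/L
Dose 6 (40 mg at t=50 h): 40·exp(−0.03014·23) = 20.000 mg/L
Dose 7 (160 mg at t=60 h): 160·exp(−0.03014·13) = 108.137 mg/L
Dose 8 (190 mg at t=70 h): 190·exp(−0.03014·3) = 173.576 mg/L
C(73) = 5.540 + 31.453 + 78.956 + 103.989 + 59.184 + 20.000 + 108.137 + 173.576 = 580.835 mg/L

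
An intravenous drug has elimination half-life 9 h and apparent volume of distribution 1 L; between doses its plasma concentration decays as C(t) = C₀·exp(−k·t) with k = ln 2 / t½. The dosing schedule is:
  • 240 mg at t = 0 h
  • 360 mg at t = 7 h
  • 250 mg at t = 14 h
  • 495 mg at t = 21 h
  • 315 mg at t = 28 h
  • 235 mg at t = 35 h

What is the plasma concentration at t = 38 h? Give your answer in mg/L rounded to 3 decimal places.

551.303 mg/L

k = ln 2 / 9 = 0.07702 per h
Dose 1 (240 mg at t=0 h): 240·exp(−0.07702·38) = 12.859 mg/L
Dose 2 (360 mg at t=7 h): 360·exp(−0.07702·31) = 33.069 mg/L
Dose 3 (250 mg at t=14 h): 250·exp(−0.07702·24) = 39.373 mg/L
Dose 4 (495 mg at t=21 h): 495·exp(−0.07702·17) = 133.657 mg/L
Dose 5 (315 mg at t=28 h): 315·exp(−0.07702·10) = 145.825 mg/L
Dose 6 (235 mg at t=35 h): 235·exp(−0.07702·3) = 186.520 mg/L
C(38) = 12.859 + 33.069 + 39.373 + 133.657 + 145.825 + 186.520 = 551.303 mg/L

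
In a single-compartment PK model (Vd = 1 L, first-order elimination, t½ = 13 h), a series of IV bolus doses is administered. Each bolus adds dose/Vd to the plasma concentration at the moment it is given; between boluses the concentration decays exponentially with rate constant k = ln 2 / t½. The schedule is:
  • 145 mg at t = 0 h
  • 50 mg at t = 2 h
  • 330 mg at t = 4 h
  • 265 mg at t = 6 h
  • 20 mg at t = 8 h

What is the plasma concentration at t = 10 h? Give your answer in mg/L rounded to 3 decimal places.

k = ln 2 / 13 = 0.05332 per h
Dose 1 (145 mg at t=0 h): 145·exp(−0.05332·10) = 85.076 mg/L
Dose 2 (50 mg at t=2 h): 50·exp(−0.05332·8) = 32.638 mg/L
Dose 3 (330 mg at t=4 h): 330·exp(−0.05332·6) = 239.650 mg/L
Dose 4 (265 mg at t=6 h): 265·exp(−0.05332·4) = 214.102 mg/L
Dose 5 (20 mg at t=8 h): 20·exp(−0.05332·2) = 17.977 mg/L
C(10) = 85.076 + 32.638 + 239.650 + 214.102 + 17.977 = 589.443 mg/L

589.443 mg/L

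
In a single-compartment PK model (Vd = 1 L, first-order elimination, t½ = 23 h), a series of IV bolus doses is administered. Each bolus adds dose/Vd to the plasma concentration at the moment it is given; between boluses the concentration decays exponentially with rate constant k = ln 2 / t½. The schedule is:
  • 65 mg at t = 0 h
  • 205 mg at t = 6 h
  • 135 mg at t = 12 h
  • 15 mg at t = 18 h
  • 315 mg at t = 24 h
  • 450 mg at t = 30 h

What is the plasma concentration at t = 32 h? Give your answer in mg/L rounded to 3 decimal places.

873.337 mg/L

k = ln 2 / 23 = 0.03014 per h
Dose 1 (65 mg at t=0 h): 65·exp(−0.03014·32) = 24.779 mg/L
Dose 2 (205 mg at t=6 h): 205·exp(−0.03014·26) = 93.639 mg/L
Dose 3 (135 mg at t=12 h): 135·exp(−0.03014·20) = 73.887 mg/L
Dose 4 (15 mg at t=18 h): 15·exp(−0.03014·14) = 9.837 mg/L
Dose 5 (315 mg at t=24 h): 315·exp(−0.03014·8) = 247.517 mg/L
Dose 6 (450 mg at t=30 h): 450·exp(−0.03014·2) = 423.678 mg/L
C(32) = 24.779 + 93.639 + 73.887 + 9.837 + 247.517 + 423.678 = 873.337 mg/L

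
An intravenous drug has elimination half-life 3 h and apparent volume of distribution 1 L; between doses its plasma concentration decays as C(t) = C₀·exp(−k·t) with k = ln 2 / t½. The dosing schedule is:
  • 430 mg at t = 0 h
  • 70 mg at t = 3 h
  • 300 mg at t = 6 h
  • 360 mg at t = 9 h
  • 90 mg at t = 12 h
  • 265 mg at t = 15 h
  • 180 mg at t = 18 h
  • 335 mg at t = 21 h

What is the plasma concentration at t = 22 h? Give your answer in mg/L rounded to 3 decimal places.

k = ln 2 / 3 = 0.23105 per h
Dose 1 (430 mg at t=0 h): 430·exp(−0.23105·22) = 2.666 mg/L
Dose 2 (70 mg at t=3 h): 70·exp(−0.23105·19) = 0.868 mg/L
Dose 3 (300 mg at t=6 h): 300·exp(−0.23105·16) = 7.441 mg/L
Dose 4 (360 mg at t=9 h): 360·exp(−0.23105·13) = 17.858 mg/L
Dose 5 (90 mg at t=12 h): 90·exp(−0.23105·10) = 8.929 mg/L
Dose 6 (265 mg at t=15 h): 265·exp(−0.23105·7) = 52.583 mg/L
Dose 7 (180 mg at t=18 h): 180·exp(−0.23105·4) = 71.433 mg/L
Dose 8 (335 mg at t=21 h): 335·exp(−0.23105·1) = 265.890 mg/L
C(22) = 2.666 + 0.868 + 7.441 + 17.858 + 8.929 + 52.583 + 71.433 + 265.890 = 427.668 mg/L

427.668 mg/L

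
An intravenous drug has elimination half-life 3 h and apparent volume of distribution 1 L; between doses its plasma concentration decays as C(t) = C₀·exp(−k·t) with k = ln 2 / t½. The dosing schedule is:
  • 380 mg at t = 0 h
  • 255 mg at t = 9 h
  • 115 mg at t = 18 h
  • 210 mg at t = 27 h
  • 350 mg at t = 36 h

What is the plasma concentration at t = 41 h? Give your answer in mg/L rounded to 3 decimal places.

k = ln 2 / 3 = 0.23105 per h
Dose 1 (380 mg at t=0 h): 380·exp(−0.23105·41) = 0.029 mg/L
Dose 2 (255 mg at t=9 h): 255·exp(−0.23105·32) = 0.157 mg/L
Dose 3 (115 mg at t=18 h): 115·exp(−0.23105·23) = 0.566 mg/L
Dose 4 (210 mg at t=27 h): 210·exp(−0.23105·14) = 8.268 mg/L
Dose 5 (350 mg at t=36 h): 350·exp(−0.23105·5) = 110.243 mg/L
C(41) = 0.029 + 0.157 + 0.566 + 8.268 + 110.243 = 119.263 mg/L

119.263 mg/L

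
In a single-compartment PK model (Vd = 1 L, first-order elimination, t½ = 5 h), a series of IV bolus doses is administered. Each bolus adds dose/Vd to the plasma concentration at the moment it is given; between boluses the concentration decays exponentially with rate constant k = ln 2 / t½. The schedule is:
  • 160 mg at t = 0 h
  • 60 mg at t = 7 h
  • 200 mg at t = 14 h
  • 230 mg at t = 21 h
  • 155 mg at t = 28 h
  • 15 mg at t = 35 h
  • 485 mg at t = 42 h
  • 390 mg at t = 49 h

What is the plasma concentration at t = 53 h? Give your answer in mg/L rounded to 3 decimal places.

k = ln 2 / 5 = 0.13863 per h
Dose 1 (160 mg at t=0 h): 160·exp(−0.13863·53) = 0.103 mg/L
Dose 2 (60 mg at t=7 h): 60·exp(−0.13863·46) = 0.102 mg/L
Dose 3 (200 mg at t=14 h): 200·exp(−0.13863·39) = 0.897 mg/L
Dose 4 (230 mg at t=21 h): 230·exp(−0.13863·32) = 2.724 mg/L
Dose 5 (155 mg at t=28 h): 155·exp(−0.13863·25) = 4.844 mg/L
Dose 6 (15 mg at t=35 h): 15·exp(−0.13863·18) = 1.237 mg/L
Dose 7 (485 mg at t=42 h): 485·exp(−0.13863·11) = 105.554 mg/L
Dose 8 (390 mg at t=49 h): 390·exp(−0.13863·4) = 223.996 mg/L
C(53) = 0.103 + 0.102 + 0.897 + 2.724 + 4.844 + 1.237 + 105.554 + 223.996 = 339.457 mg/L

339.457 mg/L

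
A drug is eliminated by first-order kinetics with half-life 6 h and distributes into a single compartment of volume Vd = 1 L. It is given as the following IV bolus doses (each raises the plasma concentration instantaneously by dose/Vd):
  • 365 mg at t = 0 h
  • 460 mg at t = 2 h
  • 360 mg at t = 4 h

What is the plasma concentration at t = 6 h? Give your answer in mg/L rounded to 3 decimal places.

758.014 mg/L

k = ln 2 / 6 = 0.11552 per h
Dose 1 (365 mg at t=0 h): 365·exp(−0.11552·6) = 182.500 mg/L
Dose 2 (460 mg at t=2 h): 460·exp(−0.11552·4) = 289.782 mg/L
Dose 3 (360 mg at t=4 h): 360·exp(−0.11552·2) = 285.732 mg/L
C(6) = 182.500 + 289.782 + 285.732 = 758.014 mg/L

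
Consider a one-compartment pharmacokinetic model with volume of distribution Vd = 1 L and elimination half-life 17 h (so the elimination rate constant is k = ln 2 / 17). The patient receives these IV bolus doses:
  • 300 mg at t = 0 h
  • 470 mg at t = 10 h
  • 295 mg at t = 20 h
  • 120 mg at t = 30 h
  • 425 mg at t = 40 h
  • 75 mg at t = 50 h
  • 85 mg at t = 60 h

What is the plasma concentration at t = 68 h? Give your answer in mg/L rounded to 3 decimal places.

363.113 mg/L

k = ln 2 / 17 = 0.04077 per h
Dose 1 (300 mg at t=0 h): 300·exp(−0.04077·68) = 18.750 mg/L
Dose 2 (470 mg at t=10 h): 470·exp(−0.04077·58) = 44.163 mg/L
Dose 3 (295 mg at t=20 h): 295·exp(−0.04077·48) = 41.673 mg/L
Dose 4 (120 mg at t=30 h): 120·exp(−0.04077·38) = 25.485 mg/L
Dose 5 (425 mg at t=40 h): 425·exp(−0.04077·28) = 135.698 mg/L
Dose 6 (75 mg at t=50 h): 75·exp(−0.04077·18) = 36.002 mg/L
Dose 7 (85 mg at t=60 h): 85·exp(−0.04077·8) = 61.342 mg/L
C(68) = 18.750 + 44.163 + 41.673 + 25.485 + 135.698 + 36.002 + 61.342 = 363.113 mg/L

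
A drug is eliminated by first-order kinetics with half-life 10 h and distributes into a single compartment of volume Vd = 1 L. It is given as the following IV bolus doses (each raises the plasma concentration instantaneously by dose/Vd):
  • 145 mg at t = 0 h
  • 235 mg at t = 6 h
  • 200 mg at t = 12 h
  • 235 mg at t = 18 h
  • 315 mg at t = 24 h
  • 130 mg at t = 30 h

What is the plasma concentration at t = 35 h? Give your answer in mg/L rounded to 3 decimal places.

k = ln 2 / 10 = 0.06931 per h
Dose 1 (145 mg at t=0 h): 145·exp(−0.06931·35) = 12.816 mg/L
Dose 2 (235 mg at t=6 h): 235·exp(−0.06931·29) = 31.483 mg/L
Dose 3 (200 mg at t=12 h): 200·exp(−0.06931·23) = 40.613 mg/L
Dose 4 (235 mg at t=18 h): 235·exp(−0.06931·17) = 72.330 mg/L
Dose 5 (315 mg at t=24 h): 315·exp(−0.06931·11) = 146.953 mg/L
Dose 6 (130 mg at t=30 h): 130·exp(−0.06931·5) = 91.924 mg/L
C(35) = 12.816 + 31.483 + 40.613 + 72.330 + 146.953 + 91.924 = 396.119 mg/L

396.119 mg/L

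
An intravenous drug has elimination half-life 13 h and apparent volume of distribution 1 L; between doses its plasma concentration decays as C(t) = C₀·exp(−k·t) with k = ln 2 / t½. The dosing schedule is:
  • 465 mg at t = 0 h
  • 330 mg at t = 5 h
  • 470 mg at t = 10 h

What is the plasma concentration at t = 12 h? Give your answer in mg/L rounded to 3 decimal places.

894.900 mg/L

k = ln 2 / 13 = 0.05332 per h
Dose 1 (465 mg at t=0 h): 465·exp(−0.05332·12) = 245.233 mg/L
Dose 2 (330 mg at t=5 h): 330·exp(−0.05332·7) = 227.207 mg/L
Dose 3 (470 mg at t=10 h): 470·exp(−0.05332·2) = 422.460 mg/L
C(12) = 245.233 + 227.207 + 422.460 = 894.900 mg/L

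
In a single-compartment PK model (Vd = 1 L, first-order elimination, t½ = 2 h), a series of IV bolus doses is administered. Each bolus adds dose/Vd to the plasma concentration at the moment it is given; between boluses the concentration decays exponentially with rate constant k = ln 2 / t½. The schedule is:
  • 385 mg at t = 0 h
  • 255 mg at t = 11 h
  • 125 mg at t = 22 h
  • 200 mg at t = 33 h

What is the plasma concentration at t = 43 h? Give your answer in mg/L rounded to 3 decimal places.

6.340 mg/L

k = ln 2 / 2 = 0.34657 per h
Dose 1 (385 mg at t=0 h): 385·exp(−0.34657·43) = 0.000 mg/L
Dose 2 (255 mg at t=11 h): 255·exp(−0.34657·32) = 0.004 mg/L
Dose 3 (125 mg at t=22 h): 125·exp(−0.34657·21) = 0.086 mg/L
Dose 4 (200 mg at t=33 h): 200·exp(−0.34657·10) = 6.250 mg/L
C(43) = 0.000 + 0.004 + 0.086 + 6.250 = 6.340 mg/L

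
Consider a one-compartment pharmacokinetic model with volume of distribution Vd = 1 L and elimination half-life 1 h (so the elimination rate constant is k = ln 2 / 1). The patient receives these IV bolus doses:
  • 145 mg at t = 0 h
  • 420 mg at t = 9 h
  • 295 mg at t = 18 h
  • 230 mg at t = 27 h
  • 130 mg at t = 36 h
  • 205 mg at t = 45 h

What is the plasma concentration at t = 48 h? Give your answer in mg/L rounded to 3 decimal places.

k = ln 2 / 1 = 0.69315 per h
Dose 1 (145 mg at t=0 h): 145·exp(−0.69315·48) = 0.000 mg/L
Dose 2 (420 mg at t=9 h): 420·exp(−0.69315·39) = 0.000 mg/L
Dose 3 (295 mg at t=18 h): 295·exp(−0.69315·30) = 0.000 mg/L
Dose 4 (230 mg at t=27 h): 230·exp(−0.69315·21) = 0.000 mg/L
Dose 5 (130 mg at t=36 h): 130·exp(−0.69315·12) = 0.032 mg/L
Dose 6 (205 mg at t=45 h): 205·exp(−0.69315·3) = 25.625 mg/L
C(48) = 0.000 + 0.000 + 0.000 + 0.000 + 0.032 + 25.625 = 25.657 mg/L

25.657 mg/L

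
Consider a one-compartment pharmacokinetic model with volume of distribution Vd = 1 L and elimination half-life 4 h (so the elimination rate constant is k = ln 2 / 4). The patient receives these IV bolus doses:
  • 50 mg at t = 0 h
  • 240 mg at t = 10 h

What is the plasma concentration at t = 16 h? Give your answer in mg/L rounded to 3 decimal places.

87.978 mg/L

k = ln 2 / 4 = 0.17329 per h
Dose 1 (50 mg at t=0 h): 50·exp(−0.17329·16) = 3.125 mg/L
Dose 2 (240 mg at t=10 h): 240·exp(−0.17329·6) = 84.853 mg/L
C(16) = 3.125 + 84.853 = 87.978 mg/L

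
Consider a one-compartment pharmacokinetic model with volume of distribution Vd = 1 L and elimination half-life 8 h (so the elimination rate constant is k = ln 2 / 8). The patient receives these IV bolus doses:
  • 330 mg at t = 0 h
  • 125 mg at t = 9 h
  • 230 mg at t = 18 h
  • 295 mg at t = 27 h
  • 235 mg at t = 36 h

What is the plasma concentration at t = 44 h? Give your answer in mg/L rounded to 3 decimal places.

222.621 mg/L

k = ln 2 / 8 = 0.08664 per h
Dose 1 (330 mg at t=0 h): 330·exp(−0.08664·44) = 7.292 mg/L
Dose 2 (125 mg at t=9 h): 125·exp(−0.08664·35) = 6.024 mg/L
Dose 3 (230 mg at t=18 h): 230·exp(−0.08664·26) = 24.176 mg/L
Dose 4 (295 mg at t=27 h): 295·exp(−0.08664·17) = 67.629 mg/L
Dose 5 (235 mg at t=36 h): 235·exp(−0.08664·8) = 117.500 mg/L
C(44) = 7.292 + 6.024 + 24.176 + 67.629 + 117.500 = 222.621 mg/L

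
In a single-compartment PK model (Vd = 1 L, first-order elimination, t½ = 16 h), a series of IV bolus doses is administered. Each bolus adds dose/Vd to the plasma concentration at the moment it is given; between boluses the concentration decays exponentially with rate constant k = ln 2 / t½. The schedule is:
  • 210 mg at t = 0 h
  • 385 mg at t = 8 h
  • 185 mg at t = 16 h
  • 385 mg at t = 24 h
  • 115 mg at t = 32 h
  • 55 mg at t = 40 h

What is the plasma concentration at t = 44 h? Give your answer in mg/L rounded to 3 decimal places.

443.655 mg/L

k = ln 2 / 16 = 0.04332 per h
Dose 1 (210 mg at t=0 h): 210·exp(−0.04332·44) = 31.217 mg/L
Dose 2 (385 mg at t=8 h): 385·exp(−0.04332·36) = 80.936 mg/L
Dose 3 (185 mg at t=16 h): 185·exp(−0.04332·28) = 55.001 mg/L
Dose 4 (385 mg at t=24 h): 385·exp(−0.04332·20) = 161.873 mg/L
Dose 5 (115 mg at t=32 h): 115·exp(−0.04332·12) = 68.379 mg/L
Dose 6 (55 mg at t=40 h): 55·exp(−0.04332·4) = 46.249 mg/L
C(44) = 31.217 + 80.936 + 55.001 + 161.873 + 68.379 + 46.249 = 443.655 mg/L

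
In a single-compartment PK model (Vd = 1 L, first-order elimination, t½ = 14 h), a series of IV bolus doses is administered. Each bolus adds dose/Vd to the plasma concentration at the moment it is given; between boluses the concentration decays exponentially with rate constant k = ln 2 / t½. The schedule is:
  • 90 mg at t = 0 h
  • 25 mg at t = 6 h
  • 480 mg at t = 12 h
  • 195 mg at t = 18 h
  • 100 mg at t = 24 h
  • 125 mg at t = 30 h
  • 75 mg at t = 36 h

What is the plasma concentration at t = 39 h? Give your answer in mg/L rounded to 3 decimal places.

405.253 mg/L

k = ln 2 / 14 = 0.04951 per h
Dose 1 (90 mg at t=0 h): 90·exp(−0.04951·39) = 13.051 mg/L
Dose 2 (25 mg at t=6 h): 25·exp(−0.04951·33) = 4.879 mg/L
Dose 3 (480 mg at t=12 h): 480·exp(−0.04951·27) = 126.091 mg/L
Dose 4 (195 mg at t=18 h): 195·exp(−0.04951·21) = 68.943 mg/L
Dose 5 (100 mg at t=24 h): 100·exp(−0.04951·15) = 47.585 mg/L
Dose 6 (125 mg at t=30 h): 125·exp(−0.04951·9) = 80.055 mg/L
Dose 7 (75 mg at t=36 h): 75·exp(−0.04951·3) = 64.648 mg/L
C(39) = 13.051 + 4.879 + 126.091 + 68.943 + 47.585 + 80.055 + 64.648 = 405.253 mg/L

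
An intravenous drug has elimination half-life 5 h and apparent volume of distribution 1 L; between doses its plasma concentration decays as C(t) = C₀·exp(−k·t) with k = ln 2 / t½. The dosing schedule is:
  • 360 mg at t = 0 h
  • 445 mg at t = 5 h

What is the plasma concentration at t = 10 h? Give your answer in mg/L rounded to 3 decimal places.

312.500 mg/L

k = ln 2 / 5 = 0.13863 per h
Dose 1 (360 mg at t=0 h): 360·exp(−0.13863·10) = 90.000 mg/L
Dose 2 (445 mg at t=5 h): 445·exp(−0.13863·5) = 222.500 mg/L
C(10) = 90.000 + 222.500 = 312.500 mg/L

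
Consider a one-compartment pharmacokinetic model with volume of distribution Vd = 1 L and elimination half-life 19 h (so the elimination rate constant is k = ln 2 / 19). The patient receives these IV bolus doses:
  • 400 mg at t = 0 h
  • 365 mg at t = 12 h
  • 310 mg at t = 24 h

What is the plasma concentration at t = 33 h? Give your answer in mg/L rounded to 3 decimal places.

k = ln 2 / 19 = 0.03648 per h
Dose 1 (400 mg at t=0 h): 400·exp(−0.03648·33) = 120.010 mg/L
Dose 2 (365 mg at t=12 h): 365·exp(−0.03648·21) = 169.658 mg/L
Dose 3 (310 mg at t=24 h): 310·exp(−0.03648·9) = 223.238 mg/L
C(33) = 120.010 + 169.658 + 223.238 = 512.907 mg/L

512.907 mg/L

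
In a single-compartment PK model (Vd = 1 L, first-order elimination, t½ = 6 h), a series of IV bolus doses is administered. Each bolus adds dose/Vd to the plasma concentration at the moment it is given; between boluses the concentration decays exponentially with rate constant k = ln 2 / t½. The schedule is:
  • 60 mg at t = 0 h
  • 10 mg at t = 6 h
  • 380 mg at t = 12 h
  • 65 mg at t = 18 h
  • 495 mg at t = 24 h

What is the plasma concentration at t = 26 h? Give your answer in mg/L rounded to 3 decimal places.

498.047 mg/L

k = ln 2 / 6 = 0.11552 per h
Dose 1 (60 mg at t=0 h): 60·exp(−0.11552·26) = 2.976 mg/L
Dose 2 (10 mg at t=6 h): 10·exp(−0.11552·20) = 0.992 mg/L
Dose 3 (380 mg at t=12 h): 380·exp(−0.11552·14) = 75.402 mg/L
Dose 4 (65 mg at t=18 h): 65·exp(−0.11552·8) = 25.795 mg/L
Dose 5 (495 mg at t=24 h): 495·exp(−0.11552·2) = 392.882 mg/L
C(26) = 2.976 + 0.992 + 75.402 + 25.795 + 392.882 = 498.047 mg/L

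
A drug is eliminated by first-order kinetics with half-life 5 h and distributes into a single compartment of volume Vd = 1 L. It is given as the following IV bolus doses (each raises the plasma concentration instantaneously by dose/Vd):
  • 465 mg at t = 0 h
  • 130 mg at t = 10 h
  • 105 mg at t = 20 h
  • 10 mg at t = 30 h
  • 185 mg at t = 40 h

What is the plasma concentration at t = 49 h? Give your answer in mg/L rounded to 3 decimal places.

k = ln 2 / 5 = 0.13863 per h
Dose 1 (465 mg at t=0 h): 465·exp(−0.13863·49) = 0.522 mg/L
Dose 2 (130 mg at t=10 h): 130·exp(−0.13863·39) = 0.583 mg/L
Dose 3 (105 mg at t=20 h): 105·exp(−0.13863·29) = 1.885 mg/L
Dose 4 (10 mg at t=30 h): 10·exp(−0.13863·19) = 0.718 mg/L
Dose 5 (185 mg at t=40 h): 185·exp(−0.13863·9) = 53.127 mg/L
C(49) = 0.522 + 0.583 + 1.885 + 0.718 + 53.127 = 56.835 mg/L

56.835 mg/L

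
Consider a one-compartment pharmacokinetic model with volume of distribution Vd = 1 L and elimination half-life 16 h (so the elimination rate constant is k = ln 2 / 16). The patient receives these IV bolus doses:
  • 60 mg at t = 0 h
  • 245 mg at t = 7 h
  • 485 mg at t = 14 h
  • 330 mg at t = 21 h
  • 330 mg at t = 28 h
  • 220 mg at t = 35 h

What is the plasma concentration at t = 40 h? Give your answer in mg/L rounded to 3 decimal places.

744.766 mg/L

k = ln 2 / 16 = 0.04332 per h
Dose 1 (60 mg at t=0 h): 60·exp(−0.04332·40) = 10.607 mg/L
Dose 2 (245 mg at t=7 h): 245·exp(−0.04332·33) = 58.653 mg/L
Dose 3 (485 mg at t=14 h): 485·exp(−0.04332·26) = 157.242 mg/L
Dose 4 (330 mg at t=21 h): 330·exp(−0.04332·19) = 144.891 mg/L
Dose 5 (330 mg at t=28 h): 330·exp(−0.04332·12) = 196.219 mg/L
Dose 6 (220 mg at t=35 h): 220·exp(−0.04332·5) = 177.154 mg/L
C(40) = 10.607 + 58.653 + 157.242 + 144.891 + 196.219 + 177.154 = 744.766 mg/L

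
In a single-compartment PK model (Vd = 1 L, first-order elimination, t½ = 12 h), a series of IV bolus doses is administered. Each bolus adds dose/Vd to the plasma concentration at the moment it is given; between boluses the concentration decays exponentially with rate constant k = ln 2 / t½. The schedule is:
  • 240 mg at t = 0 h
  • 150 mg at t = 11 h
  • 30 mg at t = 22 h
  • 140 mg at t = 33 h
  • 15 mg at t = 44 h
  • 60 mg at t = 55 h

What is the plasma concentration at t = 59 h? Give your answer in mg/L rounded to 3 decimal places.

k = ln 2 / 12 = 0.05776 per h
Dose 1 (240 mg at t=0 h): 240·exp(−0.05776·59) = 7.946 mg/L
Dose 2 (150 mg at t=11 h): 150·exp(−0.05776·48) = 9.375 mg/L
Dose 3 (30 mg at t=22 h): 30·exp(−0.05776·37) = 3.540 mg/L
Dose 4 (140 mg at t=33 h): 140·exp(−0.05776·26) = 31.181 mg/L
Dose 5 (15 mg at t=44 h): 15·exp(−0.05776·15) = 6.307 mg/L
Dose 6 (60 mg at t=55 h): 60·exp(−0.05776·4) = 47.622 mg/L
C(59) = 7.946 + 9.375 + 3.540 + 31.181 + 6.307 + 47.622 = 105.971 mg/L

105.971 mg/L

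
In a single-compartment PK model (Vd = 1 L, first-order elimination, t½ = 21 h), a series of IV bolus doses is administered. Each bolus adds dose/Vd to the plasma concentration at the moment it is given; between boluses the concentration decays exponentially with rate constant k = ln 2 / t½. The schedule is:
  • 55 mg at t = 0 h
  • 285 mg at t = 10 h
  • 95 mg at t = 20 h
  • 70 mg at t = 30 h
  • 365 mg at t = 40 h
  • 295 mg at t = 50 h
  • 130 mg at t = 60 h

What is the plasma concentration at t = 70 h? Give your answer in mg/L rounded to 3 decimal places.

463.223 mg/L

k = ln 2 / 21 = 0.03301 per h
Dose 1 (55 mg at t=0 h): 55·exp(−0.03301·70) = 5.457 mg/L
Dose 2 (285 mg at t=10 h): 285·exp(−0.03301·60) = 39.333 mg/L
Dose 3 (95 mg at t=20 h): 95·exp(−0.03301·50) = 18.238 mg/L
Dose 4 (70 mg at t=30 h): 70·exp(−0.03301·40) = 18.694 mg/L
Dose 5 (365 mg at t=40 h): 365·exp(−0.03301·30) = 135.597 mg/L
Dose 6 (295 mg at t=50 h): 295·exp(−0.03301·20) = 152.450 mg/L
Dose 7 (130 mg at t=60 h): 130·exp(−0.03301·10) = 93.454 mg/L
C(70) = 5.457 + 39.333 + 18.238 + 18.694 + 135.597 + 152.450 + 93.454 = 463.223 mg/L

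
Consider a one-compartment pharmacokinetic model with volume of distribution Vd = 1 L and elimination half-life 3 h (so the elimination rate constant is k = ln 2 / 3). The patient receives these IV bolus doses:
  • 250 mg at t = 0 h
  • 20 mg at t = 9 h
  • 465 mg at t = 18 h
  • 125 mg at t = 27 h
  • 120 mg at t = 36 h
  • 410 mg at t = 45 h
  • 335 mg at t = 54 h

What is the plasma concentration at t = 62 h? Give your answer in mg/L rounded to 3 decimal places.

k = ln 2 / 3 = 0.23105 per h
Dose 1 (250 mg at t=0 h): 250·exp(−0.23105·62) = 0.000 mg/L
Dose 2 (20 mg at t=9 h): 20·exp(−0.23105·53) = 0.000 mg/L
Dose 3 (465 mg at t=18 h): 465·exp(−0.23105·44) = 0.018 mg/L
Dose 4 (125 mg at t=27 h): 125·exp(−0.23105·35) = 0.038 mg/L
Dose 5 (120 mg at t=36 h): 120·exp(−0.23105·26) = 0.295 mg/L
Dose 6 (410 mg at t=45 h): 410·exp(−0.23105·17) = 8.071 mg/L
Dose 7 (335 mg at t=54 h): 335·exp(−0.23105·8) = 52.759 mg/L
C(62) = 0.000 + 0.000 + 0.018 + 0.038 + 0.295 + 8.071 + 52.759 = 61.182 mg/L

61.182 mg/L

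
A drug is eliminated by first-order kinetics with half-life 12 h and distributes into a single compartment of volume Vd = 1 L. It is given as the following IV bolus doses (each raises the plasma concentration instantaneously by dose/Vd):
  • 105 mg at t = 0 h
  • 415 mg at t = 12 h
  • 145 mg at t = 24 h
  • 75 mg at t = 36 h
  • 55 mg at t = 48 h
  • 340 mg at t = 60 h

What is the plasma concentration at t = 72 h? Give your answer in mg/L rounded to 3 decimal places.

216.797 mg/L

k = ln 2 / 12 = 0.05776 per h
Dose 1 (105 mg at t=0 h): 105·exp(−0.05776·72) = 1.641 mg/L
Dose 2 (415 mg at t=12 h): 415·exp(−0.05776·60) = 12.969 mg/L
Dose 3 (145 mg at t=24 h): 145·exp(−0.05776·48) = 9.062 mg/L
Dose 4 (75 mg at t=36 h): 75·exp(−0.05776·36) = 9.375 mg/L
Dose 5 (55 mg at t=48 h): 55·exp(−0.05776·24) = 13.750 mg/L
Dose 6 (340 mg at t=60 h): 340·exp(−0.05776·12) = 170.000 mg/L
C(72) = 1.641 + 12.969 + 9.062 + 9.375 + 13.750 + 170.000 = 216.797 mg/L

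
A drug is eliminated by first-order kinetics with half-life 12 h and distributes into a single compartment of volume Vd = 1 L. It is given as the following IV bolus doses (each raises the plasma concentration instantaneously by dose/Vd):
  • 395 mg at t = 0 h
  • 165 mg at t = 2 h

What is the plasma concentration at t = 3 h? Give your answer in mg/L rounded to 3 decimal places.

487.893 mg/L

k = ln 2 / 12 = 0.05776 per h
Dose 1 (395 mg at t=0 h): 395·exp(−0.05776·3) = 332.154 mg/L
Dose 2 (165 mg at t=2 h): 165·exp(−0.05776·1) = 155.739 mg/L
C(3) = 332.154 + 155.739 = 487.893 mg/L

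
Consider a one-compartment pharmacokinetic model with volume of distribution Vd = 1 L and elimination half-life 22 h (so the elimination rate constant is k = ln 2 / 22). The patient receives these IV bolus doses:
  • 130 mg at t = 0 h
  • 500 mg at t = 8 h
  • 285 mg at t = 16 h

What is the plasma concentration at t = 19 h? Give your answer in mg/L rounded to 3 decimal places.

k = ln 2 / 22 = 0.03151 per h
Dose 1 (130 mg at t=0 h): 130·exp(−0.03151·19) = 71.444 mg/L
Dose 2 (500 mg at t=8 h): 500·exp(−0.03151·11) = 353.553 mg/L
Dose 3 (285 mg at t=16 h): 285·exp(−0.03151·3) = 259.296 mg/L
C(19) = 71.444 + 353.553 + 259.296 = 684.293 mg/L

684.293 mg/L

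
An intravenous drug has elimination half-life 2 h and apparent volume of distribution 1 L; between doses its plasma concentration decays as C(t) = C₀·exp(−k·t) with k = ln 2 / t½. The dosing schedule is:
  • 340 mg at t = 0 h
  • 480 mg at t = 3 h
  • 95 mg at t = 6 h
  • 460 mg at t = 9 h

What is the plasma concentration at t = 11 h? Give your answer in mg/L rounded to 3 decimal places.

284.307 mg/L

k = ln 2 / 2 = 0.34657 per h
Dose 1 (340 mg at t=0 h): 340·exp(−0.34657·11) = 7.513 mg/L
Dose 2 (480 mg at t=3 h): 480·exp(−0.34657·8) = 30.000 mg/L
Dose 3 (95 mg at t=6 h): 95·exp(−0.34657·5) = 16.794 mg/L
Dose 4 (460 mg at t=9 h): 460·exp(−0.34657·2) = 230.000 mg/L
C(11) = 7.513 + 30.000 + 16.794 + 230.000 = 284.307 mg/L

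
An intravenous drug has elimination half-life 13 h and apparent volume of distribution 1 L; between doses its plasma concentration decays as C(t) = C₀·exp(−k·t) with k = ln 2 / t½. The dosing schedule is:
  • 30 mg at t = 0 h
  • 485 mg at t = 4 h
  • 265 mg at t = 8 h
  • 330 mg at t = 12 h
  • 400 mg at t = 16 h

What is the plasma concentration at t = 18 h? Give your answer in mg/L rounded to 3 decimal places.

k = ln 2 / 13 = 0.05332 per h
Dose 1 (30 mg at t=0 h): 30·exp(−0.05332·18) = 11.490 mg/L
Dose 2 (485 mg at t=4 h): 485·exp(−0.05332·14) = 229.909 mg/L
Dose 3 (265 mg at t=8 h): 265·exp(−0.05332·10) = 155.484 mg/L
Dose 4 (330 mg at t=12 h): 330·exp(−0.05332·6) = 239.650 mg/L
Dose 5 (400 mg at t=16 h): 400·exp(−0.05332·2) = 359.540 mg/L
C(18) = 11.490 + 229.909 + 155.484 + 239.650 + 359.540 = 996.072 mg/L

996.072 mg/L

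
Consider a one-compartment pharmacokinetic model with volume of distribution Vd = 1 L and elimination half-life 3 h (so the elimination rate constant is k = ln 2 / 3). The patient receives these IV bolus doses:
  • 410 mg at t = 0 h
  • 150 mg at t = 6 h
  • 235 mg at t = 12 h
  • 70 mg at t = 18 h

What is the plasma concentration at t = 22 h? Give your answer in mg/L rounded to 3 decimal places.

k = ln 2 / 3 = 0.23105 per h
Dose 1 (410 mg at t=0 h): 410·exp(−0.23105·22) = 2.542 mg/L
Dose 2 (150 mg at t=6 h): 150·exp(−0.23105·16) = 3.720 mg/L
Dose 3 (235 mg at t=12 h): 235·exp(−0.23105·10) = 23.315 mg/L
Dose 4 (70 mg at t=18 h): 70·exp(−0.23105·4) = 27.780 mg/L
C(22) = 2.542 + 3.720 + 23.315 + 27.780 = 57.357 mg/L

57.357 mg/L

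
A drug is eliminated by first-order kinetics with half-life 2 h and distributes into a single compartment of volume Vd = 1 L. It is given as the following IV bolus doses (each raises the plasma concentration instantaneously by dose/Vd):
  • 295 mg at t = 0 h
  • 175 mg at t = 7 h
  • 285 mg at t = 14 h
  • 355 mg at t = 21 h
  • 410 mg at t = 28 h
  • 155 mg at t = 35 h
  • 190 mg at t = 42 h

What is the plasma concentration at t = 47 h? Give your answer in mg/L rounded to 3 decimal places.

k = ln 2 / 2 = 0.34657 per h
Dose 1 (295 mg at t=0 h): 295·exp(−0.34657·47) = 0.000 mg/L
Dose 2 (175 mg at t=7 h): 175·exp(−0.34657·40) = 0.000 mg/L
Dose 3 (285 mg at t=14 h): 285·exp(−0.34657·33) = 0.003 mg/L
Dose 4 (355 mg at t=21 h): 355·exp(−0.34657·26) = 0.043 mg/L
Dose 5 (410 mg at t=28 h): 410·exp(−0.34657·19) = 0.566 mg/L
Dose 6 (155 mg at t=35 h): 155·exp(−0.34657·12) = 2.422 mg/L
Dose 7 (190 mg at t=42 h): 190·exp(−0.34657·5) = 33.588 mg/L
C(47) = 0.000 + 0.000 + 0.003 + 0.043 + 0.566 + 2.422 + 33.588 = 36.622 mg/L

36.622 mg/L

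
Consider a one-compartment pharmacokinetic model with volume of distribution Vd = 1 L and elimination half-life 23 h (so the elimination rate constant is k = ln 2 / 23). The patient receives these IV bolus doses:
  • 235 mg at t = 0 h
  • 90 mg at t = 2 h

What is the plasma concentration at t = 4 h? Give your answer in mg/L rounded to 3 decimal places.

293.048 mg/L

k = ln 2 / 23 = 0.03014 per h
Dose 1 (235 mg at t=0 h): 235·exp(−0.03014·4) = 208.312 mg/L
Dose 2 (90 mg at t=2 h): 90·exp(−0.03014·2) = 84.736 mg/L
C(4) = 208.312 + 84.736 = 293.048 mg/L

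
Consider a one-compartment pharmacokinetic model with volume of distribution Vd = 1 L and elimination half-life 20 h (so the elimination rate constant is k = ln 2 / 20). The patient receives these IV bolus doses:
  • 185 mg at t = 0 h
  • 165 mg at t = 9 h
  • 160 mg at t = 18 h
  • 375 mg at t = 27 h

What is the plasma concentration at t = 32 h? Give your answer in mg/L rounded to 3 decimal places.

549.208 mg/L

k = ln 2 / 20 = 0.03466 per h
Dose 1 (185 mg at t=0 h): 185·exp(−0.03466·32) = 61.027 mg/L
Dose 2 (165 mg at t=9 h): 165·exp(−0.03466·23) = 74.353 mg/L
Dose 3 (160 mg at t=18 h): 160·exp(−0.03466·14) = 98.492 mg/L
Dose 4 (375 mg at t=27 h): 375·exp(−0.03466·5) = 315.336 mg/L
C(32) = 61.027 + 74.353 + 98.492 + 315.336 = 549.208 mg/L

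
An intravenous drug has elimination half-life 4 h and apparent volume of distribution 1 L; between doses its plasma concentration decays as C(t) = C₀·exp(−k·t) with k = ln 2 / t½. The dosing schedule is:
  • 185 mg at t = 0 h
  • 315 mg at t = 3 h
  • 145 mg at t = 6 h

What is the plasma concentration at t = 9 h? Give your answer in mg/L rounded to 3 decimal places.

236.478 mg/L

k = ln 2 / 4 = 0.17329 per h
Dose 1 (185 mg at t=0 h): 185·exp(−0.17329·9) = 38.891 mg/L
Dose 2 (315 mg at t=3 h): 315·exp(−0.17329·6) = 111.369 mg/L
Dose 3 (145 mg at t=6 h): 145·exp(−0.17329·3) = 86.218 mg/L
C(9) = 38.891 + 111.369 + 86.218 = 236.478 mg/L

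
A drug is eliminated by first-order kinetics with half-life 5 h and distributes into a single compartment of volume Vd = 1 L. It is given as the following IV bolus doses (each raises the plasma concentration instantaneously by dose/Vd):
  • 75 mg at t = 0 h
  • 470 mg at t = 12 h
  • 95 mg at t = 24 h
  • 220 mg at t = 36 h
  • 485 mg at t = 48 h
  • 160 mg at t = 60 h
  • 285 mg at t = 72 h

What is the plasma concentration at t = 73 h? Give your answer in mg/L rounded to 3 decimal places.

k = ln 2 / 5 = 0.13863 per h
Dose 1 (75 mg at t=0 h): 75·exp(−0.13863·73) = 0.003 mg/L
Dose 2 (470 mg at t=12 h): 470·exp(−0.13863·61) = 0.100 mg/L
Dose 3 (95 mg at t=24 h): 95·exp(−0.13863·49) = 0.107 mg/L
Dose 4 (220 mg at t=36 h): 220·exp(−0.13863·37) = 1.303 mg/L
Dose 5 (485 mg at t=48 h): 485·exp(−0.13863·25) = 15.156 mg/L
Dose 6 (160 mg at t=60 h): 160·exp(−0.13863·13) = 26.390 mg/L
Dose 7 (285 mg at t=72 h): 285·exp(−0.13863·1) = 248.107 mg/L
C(73) = 0.003 + 0.100 + 0.107 + 1.303 + 15.156 + 26.390 + 248.107 = 291.165 mg/L

291.165 mg/L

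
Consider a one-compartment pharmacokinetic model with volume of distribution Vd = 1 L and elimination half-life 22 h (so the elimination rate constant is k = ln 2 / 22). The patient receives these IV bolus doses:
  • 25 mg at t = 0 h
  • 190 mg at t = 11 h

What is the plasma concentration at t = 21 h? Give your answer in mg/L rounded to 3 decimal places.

k = ln 2 / 22 = 0.03151 per h
Dose 1 (25 mg at t=0 h): 25·exp(−0.03151·21) = 12.900 mg/L
Dose 2 (190 mg at t=11 h): 190·exp(−0.03151·10) = 138.651 mg/L
C(21) = 12.900 + 138.651 = 151.551 mg/L

151.551 mg/L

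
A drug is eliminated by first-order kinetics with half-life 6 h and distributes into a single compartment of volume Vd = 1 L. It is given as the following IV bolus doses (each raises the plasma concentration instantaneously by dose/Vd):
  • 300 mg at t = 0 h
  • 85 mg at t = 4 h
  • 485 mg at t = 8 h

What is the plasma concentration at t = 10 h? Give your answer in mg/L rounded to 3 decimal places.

521.939 mg/L

k = ln 2 / 6 = 0.11552 per h
Dose 1 (300 mg at t=0 h): 300·exp(−0.11552·10) = 94.494 mg/L
Dose 2 (85 mg at t=4 h): 85·exp(−0.11552·6) = 42.500 mg/L
Dose 3 (485 mg at t=8 h): 485·exp(−0.11552·2) = 384.945 mg/L
C(10) = 94.494 + 42.500 + 384.945 = 521.939 mg/L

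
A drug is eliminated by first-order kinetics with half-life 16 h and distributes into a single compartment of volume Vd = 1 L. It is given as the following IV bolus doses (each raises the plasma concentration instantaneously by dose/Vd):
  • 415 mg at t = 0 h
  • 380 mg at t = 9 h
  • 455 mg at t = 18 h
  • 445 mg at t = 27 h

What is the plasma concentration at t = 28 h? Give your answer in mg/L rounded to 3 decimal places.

1011.389 mg/L

k = ln 2 / 16 = 0.04332 per h
Dose 1 (415 mg at t=0 h): 415·exp(−0.04332·28) = 123.380 mg/L
Dose 2 (380 mg at t=9 h): 380·exp(−0.04332·19) = 166.844 mg/L
Dose 3 (455 mg at t=18 h): 455·exp(−0.04332·10) = 295.031 mg/L
Dose 4 (445 mg at t=27 h): 445·exp(−0.04332·1) = 426.133 mg/L
C(28) = 123.380 + 166.844 + 295.031 + 426.133 = 1011.389 mg/L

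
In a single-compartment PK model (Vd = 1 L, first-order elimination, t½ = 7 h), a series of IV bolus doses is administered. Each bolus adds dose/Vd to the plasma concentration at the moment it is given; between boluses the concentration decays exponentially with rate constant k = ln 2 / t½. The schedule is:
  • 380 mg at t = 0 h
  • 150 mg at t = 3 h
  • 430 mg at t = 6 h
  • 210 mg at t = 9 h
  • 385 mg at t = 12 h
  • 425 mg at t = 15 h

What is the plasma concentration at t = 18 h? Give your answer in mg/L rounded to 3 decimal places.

k = ln 2 / 7 = 0.09902 per h
Dose 1 (380 mg at t=0 h): 380·exp(−0.09902·18) = 63.930 mg/L
Dose 2 (150 mg at t=3 h): 150·exp(−0.09902·15) = 33.965 mg/L
Dose 3 (430 mg at t=6 h): 430·exp(−0.09902·12) = 131.044 mg/L
Dose 4 (210 mg at t=9 h): 210·exp(−0.09902·9) = 86.135 mg/L
Dose 5 (385 mg at t=12 h): 385·exp(−0.09902·6) = 212.537 mg/L
Dose 6 (425 mg at t=15 h): 425·exp(−0.09902·3) = 315.774 mg/L
C(18) = 63.930 + 33.965 + 131.044 + 86.135 + 212.537 + 315.774 = 843.385 mg/L

843.385 mg/L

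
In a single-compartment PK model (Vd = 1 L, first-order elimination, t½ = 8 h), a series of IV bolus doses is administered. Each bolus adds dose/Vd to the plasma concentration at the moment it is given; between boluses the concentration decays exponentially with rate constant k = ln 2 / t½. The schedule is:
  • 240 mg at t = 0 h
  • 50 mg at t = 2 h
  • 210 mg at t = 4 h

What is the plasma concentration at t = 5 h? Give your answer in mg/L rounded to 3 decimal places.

k = ln 2 / 8 = 0.08664 per h
Dose 1 (240 mg at t=0 h): 240·exp(−0.08664·5) = 155.621 mg/L
Dose 2 (50 mg at t=2 h): 50·exp(−0.08664·3) = 38.555 mg/L
Dose 3 (210 mg at t=4 h): 210·exp(−0.08664·1) = 192.571 mg/L
C(5) = 155.621 + 38.555 + 192.571 = 386.747 mg/L

386.747 mg/L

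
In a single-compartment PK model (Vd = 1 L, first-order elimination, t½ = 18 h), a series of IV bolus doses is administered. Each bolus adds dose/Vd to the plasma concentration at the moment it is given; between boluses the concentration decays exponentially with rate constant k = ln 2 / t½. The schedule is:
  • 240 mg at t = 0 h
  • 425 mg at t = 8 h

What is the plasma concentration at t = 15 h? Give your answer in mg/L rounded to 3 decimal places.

k = ln 2 / 18 = 0.03851 per h
Dose 1 (240 mg at t=0 h): 240·exp(−0.03851·15) = 134.695 mg/L
Dose 2 (425 mg at t=8 h): 425·exp(−0.03851·7) = 324.580 mg/L
C(15) = 134.695 + 324.580 = 459.275 mg/L

459.275 mg/L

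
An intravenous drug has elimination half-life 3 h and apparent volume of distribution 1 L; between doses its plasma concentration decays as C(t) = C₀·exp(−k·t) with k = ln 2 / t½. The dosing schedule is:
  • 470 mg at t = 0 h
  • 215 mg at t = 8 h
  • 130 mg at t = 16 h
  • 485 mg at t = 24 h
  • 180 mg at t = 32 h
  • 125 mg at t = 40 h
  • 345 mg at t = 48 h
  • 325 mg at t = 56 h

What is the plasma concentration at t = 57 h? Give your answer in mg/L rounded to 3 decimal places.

304.347 mg/L

k = ln 2 / 3 = 0.23105 per h
Dose 1 (470 mg at t=0 h): 470·exp(−0.23105·57) = 0.001 mg/L
Dose 2 (215 mg at t=8 h): 215·exp(−0.23105·49) = 0.003 mg/L
Dose 3 (130 mg at t=16 h): 130·exp(−0.23105·41) = 0.010 mg/L
Dose 4 (485 mg at t=24 h): 485·exp(−0.23105·33) = 0.237 mg/L
Dose 5 (180 mg at t=32 h): 180·exp(−0.23105·25) = 0.558 mg/L
Dose 6 (125 mg at t=40 h): 125·exp(−0.23105·17) = 2.461 mg/L
Dose 7 (345 mg at t=48 h): 345·exp(−0.23105·9) = 43.125 mg/L
Dose 8 (325 mg at t=56 h): 325·exp(−0.23105·1) = 257.953 mg/L
C(57) = 0.001 + 0.003 + 0.010 + 0.237 + 0.558 + 2.461 + 43.125 + 257.953 = 304.347 mg/L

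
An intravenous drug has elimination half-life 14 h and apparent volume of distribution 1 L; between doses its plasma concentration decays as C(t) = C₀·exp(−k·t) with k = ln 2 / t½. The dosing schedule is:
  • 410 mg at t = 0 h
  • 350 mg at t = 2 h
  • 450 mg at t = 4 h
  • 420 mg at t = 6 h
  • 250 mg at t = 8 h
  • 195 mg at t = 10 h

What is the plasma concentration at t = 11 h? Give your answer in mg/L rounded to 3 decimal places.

k = ln 2 / 14 = 0.04951 per h
Dose 1 (410 mg at t=0 h): 410·exp(−0.04951·11) = 237.827 mg/L
Dose 2 (350 mg at t=2 h): 350·exp(−0.04951·9) = 224.155 mg/L
Dose 3 (450 mg at t=4 h): 450·exp(−0.04951·7) = 318.198 mg/L
Dose 4 (420 mg at t=6 h): 420·exp(−0.04951·5) = 327.898 mg/L
Dose 5 (250 mg at t=8 h): 250·exp(−0.04951·3) = 215.493 mg/L
Dose 6 (195 mg at t=10 h): 195·exp(−0.04951·1) = 185.581 mg/L
C(11) = 237.827 + 224.155 + 318.198 + 327.898 + 215.493 + 185.581 = 1509.151 mg/L

1509.151 mg/L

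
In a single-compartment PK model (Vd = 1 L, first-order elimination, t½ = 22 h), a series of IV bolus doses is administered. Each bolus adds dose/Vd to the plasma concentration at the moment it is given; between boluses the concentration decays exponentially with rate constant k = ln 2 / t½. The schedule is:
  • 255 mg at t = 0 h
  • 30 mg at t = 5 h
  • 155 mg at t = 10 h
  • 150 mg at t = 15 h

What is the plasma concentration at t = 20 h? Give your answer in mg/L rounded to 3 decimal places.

395.741 mg/L

k = ln 2 / 22 = 0.03151 per h
Dose 1 (255 mg at t=0 h): 255·exp(−0.03151·20) = 135.793 mg/L
Dose 2 (30 mg at t=5 h): 30·exp(−0.03151·15) = 18.701 mg/L
Dose 3 (155 mg at t=10 h): 155·exp(−0.03151·10) = 113.110 mg/L
Dose 4 (150 mg at t=15 h): 150·exp(−0.03151·5) = 128.137 mg/L
C(20) = 135.793 + 18.701 + 113.110 + 128.137 = 395.741 mg/L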